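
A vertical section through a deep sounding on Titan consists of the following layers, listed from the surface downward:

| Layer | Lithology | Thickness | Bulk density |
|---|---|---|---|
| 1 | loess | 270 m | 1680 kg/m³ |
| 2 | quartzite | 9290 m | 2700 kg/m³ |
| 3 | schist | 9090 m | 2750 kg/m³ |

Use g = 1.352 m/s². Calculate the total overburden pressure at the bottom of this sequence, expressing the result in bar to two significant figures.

loess: 1680 kg/m³ × 1.352 m/s² × 270 m = 6.133×10^5 Pa = 6.133 bar
quartzite: 2700 kg/m³ × 1.352 m/s² × 9290 m = 3.391×10^7 Pa = 339.1 bar
schist: 2750 kg/m³ × 1.352 m/s² × 9090 m = 3.380×10^7 Pa = 338.0 bar
Total = 6.133 + 339.1 + 338.0 = 683.22 bar

680 bar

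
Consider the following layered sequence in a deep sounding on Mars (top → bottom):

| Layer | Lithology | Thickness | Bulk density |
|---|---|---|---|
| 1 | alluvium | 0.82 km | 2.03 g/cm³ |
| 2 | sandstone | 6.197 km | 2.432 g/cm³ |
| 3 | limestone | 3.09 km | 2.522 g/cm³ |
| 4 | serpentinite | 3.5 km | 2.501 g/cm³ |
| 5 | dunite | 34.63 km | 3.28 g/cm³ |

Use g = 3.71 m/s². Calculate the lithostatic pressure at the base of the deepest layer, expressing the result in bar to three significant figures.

alluvium: 2030 kg/m³ × 3.71 m/s² × 820 m = 6.176×10^6 Pa = 61.76 bar
sandstone: 2432 kg/m³ × 3.71 m/s² × 6197 m = 5.591×10^7 Pa = 559.1 bar
limestone: 2522 kg/m³ × 3.71 m/s² × 3090 m = 2.891×10^7 Pa = 289.1 bar
serpentinite: 2501 kg/m³ × 3.71 m/s² × 3500 m = 3.248×10^7 Pa = 324.8 bar
dunite: 3280 kg/m³ × 3.71 m/s² × 34630 m = 4.214×10^8 Pa = 4214 bar
Total = 61.76 + 559.1 + 289.1 + 324.8 + 4214 = 5448.8 bar

5450 bar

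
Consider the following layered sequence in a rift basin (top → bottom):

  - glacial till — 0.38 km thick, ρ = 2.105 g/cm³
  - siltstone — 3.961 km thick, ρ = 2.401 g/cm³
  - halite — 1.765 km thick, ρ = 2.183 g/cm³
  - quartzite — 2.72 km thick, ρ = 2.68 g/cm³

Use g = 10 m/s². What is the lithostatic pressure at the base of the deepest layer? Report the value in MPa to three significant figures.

glacial till: 2105 kg/m³ × 10 m/s² × 380 m = 7.999×10^6 Pa = 7.999 MPa
siltstone: 2401 kg/m³ × 10 m/s² × 3961 m = 9.510×10^7 Pa = 95.10 MPa
halite: 2183 kg/m³ × 10 m/s² × 1765 m = 3.853×10^7 Pa = 38.53 MPa
quartzite: 2680 kg/m³ × 10 m/s² × 2720 m = 7.290×10^7 Pa = 72.90 MPa
Total = 7.999 + 95.10 + 38.53 + 72.90 = 214.53 MPa

215 MPa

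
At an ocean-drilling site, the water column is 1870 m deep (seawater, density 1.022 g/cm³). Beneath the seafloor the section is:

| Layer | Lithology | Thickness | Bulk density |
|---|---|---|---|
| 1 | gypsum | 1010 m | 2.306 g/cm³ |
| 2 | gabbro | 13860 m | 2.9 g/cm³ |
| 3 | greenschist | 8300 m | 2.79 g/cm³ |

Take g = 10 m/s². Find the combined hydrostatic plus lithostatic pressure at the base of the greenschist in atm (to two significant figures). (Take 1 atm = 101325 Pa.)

6700 atm

seawater: 1022 kg/m³ × 10 m/s² × 1870 m = 1.911×10^7 Pa = 188.6 atm
gypsum: 2306 kg/m³ × 10 m/s² × 1010 m = 2.329×10^7 Pa = 229.9 atm
gabbro: 2900 kg/m³ × 10 m/s² × 13860 m = 4.019×10^8 Pa = 3967 atm
greenschist: 2790 kg/m³ × 10 m/s² × 8300 m = 2.316×10^8 Pa = 2285 atm
Total = 188.6 + 229.9 + 3967 + 2285 = 6670.7 atm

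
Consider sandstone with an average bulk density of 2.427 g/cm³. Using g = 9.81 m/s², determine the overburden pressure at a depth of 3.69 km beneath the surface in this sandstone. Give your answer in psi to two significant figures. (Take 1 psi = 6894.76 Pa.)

sandstone: 2427 kg/m³ × 9.81 m/s² × 3690 m = 8.785×10^7 Pa = 12742 psi

13000 psi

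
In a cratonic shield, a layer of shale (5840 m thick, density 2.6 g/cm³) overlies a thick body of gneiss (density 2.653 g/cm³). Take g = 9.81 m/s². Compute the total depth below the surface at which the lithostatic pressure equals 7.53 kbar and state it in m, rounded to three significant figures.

Pressure at base of upper layers: 2600×9.81×5840 = 1.490×10^8 Pa = 1.490 kbar
Remaining pressure to be supplied by gneiss: 7.530×10^8 − 1.490×10^8 = 6.040×10^8 Pa
Additional depth in gneiss = 6.040×10^8 Pa / (2653 kg/m³ × 9.81 m/s²) = 23209 m
Total depth = 5840 m + 23209 m = 29049 m

29000 m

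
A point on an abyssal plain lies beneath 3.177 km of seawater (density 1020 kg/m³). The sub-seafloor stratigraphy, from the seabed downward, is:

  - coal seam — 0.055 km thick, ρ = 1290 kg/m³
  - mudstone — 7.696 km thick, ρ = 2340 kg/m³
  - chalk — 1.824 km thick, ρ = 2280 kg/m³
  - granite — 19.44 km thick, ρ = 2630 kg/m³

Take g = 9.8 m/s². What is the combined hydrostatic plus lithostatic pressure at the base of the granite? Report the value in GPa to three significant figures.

0.751 GPa

seawater: 1020 kg/m³ × 9.8 m/s² × 3177 m = 3.176×10^7 Pa = 0.03176 GPa
coal seam: 1290 kg/m³ × 9.8 m/s² × 55 m = 6.953×10^5 Pa = 6.953×10^-4 GPa
mudstone: 2340 kg/m³ × 9.8 m/s² × 7696 m = 1.765×10^8 Pa = 0.1765 GPa
chalk: 2280 kg/m³ × 9.8 m/s² × 1824 m = 4.076×10^7 Pa = 0.04076 GPa
granite: 2630 kg/m³ × 9.8 m/s² × 19440 m = 5.010×10^8 Pa = 0.5010 GPa
Total = 0.03176 + 6.953×10^-4 + 0.1765 + 0.04076 + 0.5010 = 0.75074 GPa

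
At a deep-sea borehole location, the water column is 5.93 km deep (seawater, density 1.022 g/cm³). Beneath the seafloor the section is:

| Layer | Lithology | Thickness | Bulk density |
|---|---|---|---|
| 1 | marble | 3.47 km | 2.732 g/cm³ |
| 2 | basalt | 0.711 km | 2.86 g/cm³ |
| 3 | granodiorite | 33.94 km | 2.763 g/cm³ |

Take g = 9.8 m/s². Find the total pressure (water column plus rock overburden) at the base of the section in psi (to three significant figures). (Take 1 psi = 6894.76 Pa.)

seawater: 1022 kg/m³ × 9.8 m/s² × 5930 m = 5.939×10^7 Pa = 8614 psi
marble: 2732 kg/m³ × 9.8 m/s² × 3470 m = 9.290×10^7 Pa = 13475 psi
basalt: 2860 kg/m³ × 9.8 m/s² × 711 m = 1.993×10^7 Pa = 2890 psi
granodiorite: 2763 kg/m³ × 9.8 m/s² × 33940 m = 9.190×10^8 Pa = 1.333×10^5 psi
Total = 8614 + 13475 + 2890 + 1.333×10^5 = 1.5827×10^5 psi

158000 psi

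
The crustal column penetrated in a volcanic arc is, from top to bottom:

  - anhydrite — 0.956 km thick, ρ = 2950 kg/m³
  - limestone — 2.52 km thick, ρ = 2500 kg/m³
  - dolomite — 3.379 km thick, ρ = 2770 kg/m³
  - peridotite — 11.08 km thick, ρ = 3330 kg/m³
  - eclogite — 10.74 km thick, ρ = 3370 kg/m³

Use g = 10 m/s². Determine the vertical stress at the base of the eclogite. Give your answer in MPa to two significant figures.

920 MPa

anhydrite: 2950 kg/m³ × 10 m/s² × 956 m = 2.820×10^7 Pa = 28.20 MPa
limestone: 2500 kg/m³ × 10 m/s² × 2520 m = 6.300×10^7 Pa = 63.00 MPa
dolomite: 2770 kg/m³ × 10 m/s² × 3379 m = 9.360×10^7 Pa = 93.60 MPa
peridotite: 3330 kg/m³ × 10 m/s² × 11080 m = 3.690×10^8 Pa = 369.0 MPa
eclogite: 3370 kg/m³ × 10 m/s² × 10740 m = 3.619×10^8 Pa = 361.9 MPa
Total = 28.20 + 63.00 + 93.60 + 369.0 + 361.9 = 915.70 MPa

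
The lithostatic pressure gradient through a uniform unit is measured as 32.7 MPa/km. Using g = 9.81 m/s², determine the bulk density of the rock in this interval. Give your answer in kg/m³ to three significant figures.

3330 kg/m³

ρ = (dP/dz)/g = 32.7 MPa/km / 9.81 m/s² = 32700 Pa/m / 9.81 m/s² = 3333.3 kg/m³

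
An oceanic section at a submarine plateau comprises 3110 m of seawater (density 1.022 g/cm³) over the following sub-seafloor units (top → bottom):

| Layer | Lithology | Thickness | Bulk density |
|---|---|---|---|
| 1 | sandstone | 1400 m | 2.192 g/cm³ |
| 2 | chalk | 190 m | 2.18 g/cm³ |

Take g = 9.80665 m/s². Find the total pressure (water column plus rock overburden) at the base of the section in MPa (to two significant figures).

65 MPa

seawater: 1022 kg/m³ × 9.80665 m/s² × 3110 m = 3.117×10^7 Pa = 31.17 MPa
sandstone: 2192 kg/m³ × 9.80665 m/s² × 1400 m = 3.009×10^7 Pa = 30.09 MPa
chalk: 2180 kg/m³ × 9.80665 m/s² × 190 m = 4.062×10^6 Pa = 4.062 MPa
Total = 31.17 + 30.09 + 4.062 = 65.326 MPa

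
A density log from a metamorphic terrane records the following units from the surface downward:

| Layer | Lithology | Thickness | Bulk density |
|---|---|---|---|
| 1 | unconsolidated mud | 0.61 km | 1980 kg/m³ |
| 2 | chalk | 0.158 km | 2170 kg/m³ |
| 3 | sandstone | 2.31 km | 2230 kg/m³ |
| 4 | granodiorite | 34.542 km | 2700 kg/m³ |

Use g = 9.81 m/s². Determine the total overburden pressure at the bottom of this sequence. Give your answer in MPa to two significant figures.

980 MPa

unconsolidated mud: 1980 kg/m³ × 9.81 m/s² × 610 m = 1.185×10^7 Pa = 11.85 MPa
chalk: 2170 kg/m³ × 9.81 m/s² × 158 m = 3.363×10^6 Pa = 3.363 MPa
sandstone: 2230 kg/m³ × 9.81 m/s² × 2310 m = 5.053×10^7 Pa = 50.53 MPa
granodiorite: 2700 kg/m³ × 9.81 m/s² × 34542 m = 9.149×10^8 Pa = 914.9 MPa
Total = 11.85 + 3.363 + 50.53 + 914.9 = 980.66 MPa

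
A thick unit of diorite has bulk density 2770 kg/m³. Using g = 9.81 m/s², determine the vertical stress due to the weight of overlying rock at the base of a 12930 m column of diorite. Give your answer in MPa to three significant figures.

diorite: 2770 kg/m³ × 9.81 m/s² × 12930 m = 3.514×10^8 Pa = 351.4 MPa

351 MPa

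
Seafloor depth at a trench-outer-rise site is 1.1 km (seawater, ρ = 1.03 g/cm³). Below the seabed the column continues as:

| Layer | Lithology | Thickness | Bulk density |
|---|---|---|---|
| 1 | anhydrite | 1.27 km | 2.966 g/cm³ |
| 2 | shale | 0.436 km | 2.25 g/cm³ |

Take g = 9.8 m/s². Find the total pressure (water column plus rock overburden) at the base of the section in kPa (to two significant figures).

58000 kPa

seawater: 1030 kg/m³ × 9.8 m/s² × 1100 m = 1.110×10^7 Pa = 11103 kPa
anhydrite: 2966 kg/m³ × 9.8 m/s² × 1270 m = 3.691×10^7 Pa = 36915 kPa
shale: 2250 kg/m³ × 9.8 m/s² × 436 m = 9.614×10^6 Pa = 9614 kPa
Total = 11103 + 36915 + 9614 = 57632 kPa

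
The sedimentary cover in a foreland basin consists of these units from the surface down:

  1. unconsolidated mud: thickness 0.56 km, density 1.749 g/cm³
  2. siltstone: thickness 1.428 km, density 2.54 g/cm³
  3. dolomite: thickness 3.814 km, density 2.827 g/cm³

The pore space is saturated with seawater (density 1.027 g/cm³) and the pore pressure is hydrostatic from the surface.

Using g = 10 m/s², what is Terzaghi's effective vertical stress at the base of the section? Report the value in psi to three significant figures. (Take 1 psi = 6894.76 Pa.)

Overburden (lithostatic) stress σ_v:
unconsolidated mud: 1749 kg/m³ × 10 m/s² × 560 m = 9.794×10^6 Pa = 9.794 MPa
siltstone: 2540 kg/m³ × 10 m/s² × 1428 m = 3.627×10^7 Pa = 36.27 MPa
dolomite: 2827 kg/m³ × 10 m/s² × 3814 m = 1.078×10^8 Pa = 107.8 MPa
Total = 9.794 + 36.27 + 107.8 = 153.89 MPa
Pore pressure P_p = 1027 kg/m³ × 10 m/s² × 5802 m = 5.959×10^7 Pa = 59.59 MPa
Effective stress σ' = σ_v − P_p = 153.9 − 59.59 = 94.301 MPa = 13677 psi

13700 psi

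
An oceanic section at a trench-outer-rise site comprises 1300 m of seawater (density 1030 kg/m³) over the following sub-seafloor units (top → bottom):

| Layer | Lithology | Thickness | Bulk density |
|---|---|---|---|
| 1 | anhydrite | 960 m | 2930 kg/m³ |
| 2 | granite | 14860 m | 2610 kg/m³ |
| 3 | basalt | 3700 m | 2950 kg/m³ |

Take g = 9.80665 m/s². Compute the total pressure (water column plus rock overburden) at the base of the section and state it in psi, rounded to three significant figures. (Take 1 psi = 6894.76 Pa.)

seawater: 1030 kg/m³ × 9.80665 m/s² × 1300 m = 1.313×10^7 Pa = 1905 psi
anhydrite: 2930 kg/m³ × 9.80665 m/s² × 960 m = 2.758×10^7 Pa = 4001 psi
granite: 2610 kg/m³ × 9.80665 m/s² × 14860 m = 3.803×10^8 Pa = 55165 psi
basalt: 2950 kg/m³ × 9.80665 m/s² × 3700 m = 1.070×10^8 Pa = 15525 psi
Total = 1905 + 4001 + 55165 + 15525 = 76595 psi

76600 psi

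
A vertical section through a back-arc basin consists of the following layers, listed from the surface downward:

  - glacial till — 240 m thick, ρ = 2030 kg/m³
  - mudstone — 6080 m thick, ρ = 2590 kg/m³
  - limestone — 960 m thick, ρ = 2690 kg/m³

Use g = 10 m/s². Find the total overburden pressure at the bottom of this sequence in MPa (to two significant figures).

190 MPa

glacial till: 2030 kg/m³ × 10 m/s² × 240 m = 4.872×10^6 Pa = 4.872 MPa
mudstone: 2590 kg/m³ × 10 m/s² × 6080 m = 1.575×10^8 Pa = 157.5 MPa
limestone: 2690 kg/m³ × 10 m/s² × 960 m = 2.582×10^7 Pa = 25.82 MPa
Total = 4.872 + 157.5 + 25.82 = 188.17 MPa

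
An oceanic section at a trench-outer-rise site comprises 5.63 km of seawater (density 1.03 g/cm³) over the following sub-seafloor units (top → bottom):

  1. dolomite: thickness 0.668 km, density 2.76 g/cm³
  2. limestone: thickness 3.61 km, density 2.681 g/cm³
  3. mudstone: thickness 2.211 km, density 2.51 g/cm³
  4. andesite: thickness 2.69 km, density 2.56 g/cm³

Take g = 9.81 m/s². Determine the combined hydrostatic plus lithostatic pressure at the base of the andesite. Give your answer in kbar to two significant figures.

2.9 kbar

seawater: 1030 kg/m³ × 9.81 m/s² × 5630 m = 5.689×10^7 Pa = 0.5689 kbar
dolomite: 2760 kg/m³ × 9.81 m/s² × 668 m = 1.809×10^7 Pa = 0.1809 kbar
limestone: 2681 kg/m³ × 9.81 m/s² × 3610 m = 9.495×10^7 Pa = 0.9495 kbar
mudstone: 2510 kg/m³ × 9.81 m/s² × 2211 m = 5.444×10^7 Pa = 0.5444 kbar
andesite: 2560 kg/m³ × 9.81 m/s² × 2690 m = 6.756×10^7 Pa = 0.6756 kbar
Total = 0.5689 + 0.1809 + 0.9495 + 0.5444 + 0.6756 = 2.9192 kbar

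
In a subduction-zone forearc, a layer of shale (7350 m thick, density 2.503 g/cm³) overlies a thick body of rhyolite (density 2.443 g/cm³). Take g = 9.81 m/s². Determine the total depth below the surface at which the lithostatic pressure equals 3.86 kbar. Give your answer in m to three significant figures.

Pressure at base of upper layers: 2503×9.81×7350 = 1.805×10^8 Pa = 1.805 kbar
Remaining pressure to be supplied by rhyolite: 3.860×10^8 − 1.805×10^8 = 2.055×10^8 Pa
Additional depth in rhyolite = 2.055×10^8 Pa / (2443 kg/m³ × 9.81 m/s²) = 8575.7 m
Total depth = 7350 m + 8575.7 m = 15926 m

15900 m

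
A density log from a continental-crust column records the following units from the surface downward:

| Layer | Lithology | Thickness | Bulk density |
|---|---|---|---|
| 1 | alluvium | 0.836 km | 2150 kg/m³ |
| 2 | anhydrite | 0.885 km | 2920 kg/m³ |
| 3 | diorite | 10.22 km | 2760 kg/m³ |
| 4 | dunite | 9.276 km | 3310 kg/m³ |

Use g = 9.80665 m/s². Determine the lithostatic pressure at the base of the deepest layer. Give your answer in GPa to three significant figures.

alluvium: 2150 kg/m³ × 9.80665 m/s² × 836 m = 1.763×10^7 Pa = 0.01763 GPa
anhydrite: 2920 kg/m³ × 9.80665 m/s² × 885 m = 2.534×10^7 Pa = 0.02534 GPa
diorite: 2760 kg/m³ × 9.80665 m/s² × 10220 m = 2.766×10^8 Pa = 0.2766 GPa
dunite: 3310 kg/m³ × 9.80665 m/s² × 9276 m = 3.011×10^8 Pa = 0.3011 GPa
Total = 0.01763 + 0.02534 + 0.2766 + 0.3011 = 0.62069 GPa

0.621 GPa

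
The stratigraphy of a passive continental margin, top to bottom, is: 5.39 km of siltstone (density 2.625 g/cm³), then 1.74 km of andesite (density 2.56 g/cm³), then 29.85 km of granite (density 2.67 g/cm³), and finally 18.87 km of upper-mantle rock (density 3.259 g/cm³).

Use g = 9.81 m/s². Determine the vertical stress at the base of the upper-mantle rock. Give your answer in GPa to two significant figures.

1.6 GPa

siltstone: 2625 kg/m³ × 9.81 m/s² × 5390 m = 1.388×10^8 Pa = 0.1388 GPa
andesite: 2560 kg/m³ × 9.81 m/s² × 1740 m = 4.370×10^7 Pa = 0.04370 GPa
granite: 2670 kg/m³ × 9.81 m/s² × 29850 m = 7.819×10^8 Pa = 0.7819 GPa
upper-mantle rock: 3259 kg/m³ × 9.81 m/s² × 18870 m = 6.033×10^8 Pa = 0.6033 GPa
Total = 0.1388 + 0.04370 + 0.7819 + 0.6033 = 1.5676 GPa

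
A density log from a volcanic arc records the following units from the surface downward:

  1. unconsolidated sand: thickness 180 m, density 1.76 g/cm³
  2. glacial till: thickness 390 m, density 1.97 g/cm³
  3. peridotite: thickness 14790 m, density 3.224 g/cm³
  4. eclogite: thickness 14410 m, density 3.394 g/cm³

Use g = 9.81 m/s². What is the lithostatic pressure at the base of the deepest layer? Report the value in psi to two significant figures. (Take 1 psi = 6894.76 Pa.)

140000 psi

unconsolidated sand: 1760 kg/m³ × 9.81 m/s² × 180 m = 3.108×10^6 Pa = 450.7 psi
glacial till: 1970 kg/m³ × 9.81 m/s² × 390 m = 7.537×10^6 Pa = 1093 psi
peridotite: 3224 kg/m³ × 9.81 m/s² × 14790 m = 4.678×10^8 Pa = 67844 psi
eclogite: 3394 kg/m³ × 9.81 m/s² × 14410 m = 4.798×10^8 Pa = 69587 psi
Total = 450.7 + 1093 + 67844 + 69587 = 1.3897×10^5 psi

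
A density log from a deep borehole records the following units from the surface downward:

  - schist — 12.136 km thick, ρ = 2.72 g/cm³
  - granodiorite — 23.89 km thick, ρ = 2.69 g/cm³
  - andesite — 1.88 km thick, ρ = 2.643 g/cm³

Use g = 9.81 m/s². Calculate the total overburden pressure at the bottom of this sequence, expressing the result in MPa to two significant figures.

schist: 2720 kg/m³ × 9.81 m/s² × 12136 m = 3.238×10^8 Pa = 323.8 MPa
granodiorite: 2690 kg/m³ × 9.81 m/s² × 23890 m = 6.304×10^8 Pa = 630.4 MPa
andesite: 2643 kg/m³ × 9.81 m/s² × 1880 m = 4.874×10^7 Pa = 48.74 MPa
Total = 323.8 + 630.4 + 48.74 = 1003.0 MPa

1000 MPa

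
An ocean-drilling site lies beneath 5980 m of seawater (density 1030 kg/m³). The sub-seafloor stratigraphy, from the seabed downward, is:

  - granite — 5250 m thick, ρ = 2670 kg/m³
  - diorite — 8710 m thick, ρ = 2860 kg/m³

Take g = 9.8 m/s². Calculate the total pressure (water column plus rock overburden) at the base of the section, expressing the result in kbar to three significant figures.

seawater: 1030 kg/m³ × 9.8 m/s² × 5980 m = 6.036×10^7 Pa = 0.6036 kbar
granite: 2670 kg/m³ × 9.8 m/s² × 5250 m = 1.374×10^8 Pa = 1.374 kbar
diorite: 2860 kg/m³ × 9.8 m/s² × 8710 m = 2.441×10^8 Pa = 2.441 kbar
Total = 0.6036 + 1.374 + 2.441 = 4.4186 kbar

4.42 kbar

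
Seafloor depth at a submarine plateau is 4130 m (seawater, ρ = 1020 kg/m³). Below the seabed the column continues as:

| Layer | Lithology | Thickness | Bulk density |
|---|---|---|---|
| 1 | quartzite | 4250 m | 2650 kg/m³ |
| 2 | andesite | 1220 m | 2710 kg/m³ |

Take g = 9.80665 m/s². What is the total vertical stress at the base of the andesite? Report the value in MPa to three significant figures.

seawater: 1020 kg/m³ × 9.80665 m/s² × 4130 m = 4.131×10^7 Pa = 41.31 MPa
quartzite: 2650 kg/m³ × 9.80665 m/s² × 4250 m = 1.104×10^8 Pa = 110.4 MPa
andesite: 2710 kg/m³ × 9.80665 m/s² × 1220 m = 3.242×10^7 Pa = 32.42 MPa
Total = 41.31 + 110.4 + 32.42 = 184.18 MPa

184 MPa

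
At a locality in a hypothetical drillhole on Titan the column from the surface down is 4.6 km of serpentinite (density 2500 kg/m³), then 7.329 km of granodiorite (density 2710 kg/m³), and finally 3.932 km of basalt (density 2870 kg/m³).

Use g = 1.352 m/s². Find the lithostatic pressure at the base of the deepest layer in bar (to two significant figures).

580 bar

serpentinite: 2500 kg/m³ × 1.352 m/s² × 4600 m = 1.555×10^7 Pa = 155.5 bar
granodiorite: 2710 kg/m³ × 1.352 m/s² × 7329 m = 2.685×10^7 Pa = 268.5 bar
basalt: 2870 kg/m³ × 1.352 m/s² × 3932 m = 1.526×10^7 Pa = 152.6 bar
Total = 155.5 + 268.5 + 152.6 = 576.58 bar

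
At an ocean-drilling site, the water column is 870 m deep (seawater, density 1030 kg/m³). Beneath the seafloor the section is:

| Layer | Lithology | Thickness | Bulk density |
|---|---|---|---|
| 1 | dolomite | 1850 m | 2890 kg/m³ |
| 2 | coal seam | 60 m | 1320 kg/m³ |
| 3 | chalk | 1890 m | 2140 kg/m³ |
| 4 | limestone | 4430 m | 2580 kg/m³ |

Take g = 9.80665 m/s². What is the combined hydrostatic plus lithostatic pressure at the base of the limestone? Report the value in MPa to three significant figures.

214 MPa

seawater: 1030 kg/m³ × 9.80665 m/s² × 870 m = 8.788×10^6 Pa = 8.788 MPa
dolomite: 2890 kg/m³ × 9.80665 m/s² × 1850 m = 5.243×10^7 Pa = 52.43 MPa
coal seam: 1320 kg/m³ × 9.80665 m/s² × 60 m = 7.767×10^5 Pa = 0.7767 MPa
chalk: 2140 kg/m³ × 9.80665 m/s² × 1890 m = 3.966×10^7 Pa = 39.66 MPa
limestone: 2580 kg/m³ × 9.80665 m/s² × 4430 m = 1.121×10^8 Pa = 112.1 MPa
Total = 8.788 + 52.43 + 0.7767 + 39.66 + 112.1 = 213.74 MPa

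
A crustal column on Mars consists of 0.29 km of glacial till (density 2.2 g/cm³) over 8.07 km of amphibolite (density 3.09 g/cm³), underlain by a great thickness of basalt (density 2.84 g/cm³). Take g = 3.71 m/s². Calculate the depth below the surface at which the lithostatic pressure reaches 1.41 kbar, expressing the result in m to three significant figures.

12700 m

Pressure at base of upper layers: 2200×3.71×290 + 3090×3.71×8070 = 9.488×10^7 Pa = 0.9488 kbar
Remaining pressure to be supplied by basalt: 1.410×10^8 − 9.488×10^7 = 4.612×10^7 Pa
Additional depth in basalt = 4.612×10^7 Pa / (2840 kg/m³ × 3.71 m/s²) = 4377.1 m
Total depth = 8360 m + 4377.1 m = 12737 m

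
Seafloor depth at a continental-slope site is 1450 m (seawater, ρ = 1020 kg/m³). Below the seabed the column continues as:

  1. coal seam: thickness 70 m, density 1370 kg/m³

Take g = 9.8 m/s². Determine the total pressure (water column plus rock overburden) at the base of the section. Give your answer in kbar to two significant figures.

seawater: 1020 kg/m³ × 9.8 m/s² × 1450 m = 1.449×10^7 Pa = 0.1449 kbar
coal seam: 1370 kg/m³ × 9.8 m/s² × 70 m = 9.398×10^5 Pa = 9.398×10^-3 kbar
Total = 0.1449 + 9.398×10^-3 = 0.15434 kbar

0.15 kbar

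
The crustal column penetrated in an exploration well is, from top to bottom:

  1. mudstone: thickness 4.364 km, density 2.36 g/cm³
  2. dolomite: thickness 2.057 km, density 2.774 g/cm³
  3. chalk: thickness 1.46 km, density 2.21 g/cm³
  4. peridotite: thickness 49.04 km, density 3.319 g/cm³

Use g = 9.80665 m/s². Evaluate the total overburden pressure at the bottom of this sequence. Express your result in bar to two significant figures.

18000 bar

mudstone: 2360 kg/m³ × 9.80665 m/s² × 4364 m = 1.010×10^8 Pa = 1010 bar
dolomite: 2774 kg/m³ × 9.80665 m/s² × 2057 m = 5.596×10^7 Pa = 559.6 bar
chalk: 2210 kg/m³ × 9.80665 m/s² × 1460 m = 3.164×10^7 Pa = 316.4 bar
peridotite: 3319 kg/m³ × 9.80665 m/s² × 49040 m = 1.596×10^9 Pa = 15962 bar
Total = 1010 + 559.6 + 316.4 + 15962 = 17848 bar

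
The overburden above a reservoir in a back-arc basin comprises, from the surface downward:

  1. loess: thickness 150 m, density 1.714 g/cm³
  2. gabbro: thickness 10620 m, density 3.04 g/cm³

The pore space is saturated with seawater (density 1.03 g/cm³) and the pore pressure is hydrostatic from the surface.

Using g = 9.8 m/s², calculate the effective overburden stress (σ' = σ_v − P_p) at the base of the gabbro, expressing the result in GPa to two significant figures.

Overburden (lithostatic) stress σ_v:
loess: 1714 kg/m³ × 9.8 m/s² × 150 m = 2.520×10^6 Pa = 2.520 MPa
gabbro: 3040 kg/m³ × 9.8 m/s² × 10620 m = 3.164×10^8 Pa = 316.4 MPa
Total = 2.520 + 316.4 = 318.91 MPa
Pore pressure P_p = 1030 kg/m³ × 9.8 m/s² × 10770 m = 1.087×10^8 Pa = 108.7 MPa
Effective stress σ' = σ_v − P_p = 318.9 − 108.7 = 210.20 MPa = 0.21020 GPa

0.21 GPa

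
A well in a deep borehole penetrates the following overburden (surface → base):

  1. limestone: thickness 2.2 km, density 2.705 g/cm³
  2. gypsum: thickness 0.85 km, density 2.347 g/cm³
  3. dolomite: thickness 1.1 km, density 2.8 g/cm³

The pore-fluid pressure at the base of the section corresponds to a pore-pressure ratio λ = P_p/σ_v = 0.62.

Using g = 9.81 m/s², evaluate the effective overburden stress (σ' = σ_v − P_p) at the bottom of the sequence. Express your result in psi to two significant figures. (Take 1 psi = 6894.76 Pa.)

Overburden (lithostatic) stress σ_v:
limestone: 2705 kg/m³ × 9.81 m/s² × 2200 m = 5.838×10^7 Pa = 58.38 MPa
gypsum: 2347 kg/m³ × 9.81 m/s² × 850 m = 1.957×10^7 Pa = 19.57 MPa
dolomite: 2800 kg/m³ × 9.81 m/s² × 1100 m = 3.021×10^7 Pa = 30.21 MPa
Total = 58.38 + 19.57 + 30.21 = 108.16 MPa
Pore pressure P_p = λ·σ_v = 0.62 × 108.2 MPa = 67.06 MPa
Effective stress σ' = σ_v − P_p = 108.2 − 67.06 = 41.103 MPa = 5961.4 psi

6000 psi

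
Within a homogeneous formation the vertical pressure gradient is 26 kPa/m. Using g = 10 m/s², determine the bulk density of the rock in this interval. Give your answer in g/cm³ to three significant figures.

ρ = (dP/dz)/g = 26 kPa/m / 10 m/s² = 26000 Pa/m / 10 m/s² = 2600.0 kg/m³
= 2.600 g/cm³

2.60 g/cm³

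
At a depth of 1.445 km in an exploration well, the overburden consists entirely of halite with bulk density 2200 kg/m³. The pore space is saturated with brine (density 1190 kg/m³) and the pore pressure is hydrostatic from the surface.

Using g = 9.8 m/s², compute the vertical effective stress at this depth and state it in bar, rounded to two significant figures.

Overburden (lithostatic) stress σ_v:
halite: 2200 kg/m³ × 9.8 m/s² × 1445 m = 3.115×10^7 Pa = 31.15 MPa
Pore pressure P_p = 1190 kg/m³ × 9.8 m/s² × 1445 m = 1.685×10^7 Pa = 16.85 MPa
Effective stress σ' = σ_v − P_p = 31.15 − 16.85 = 14.303 MPa = 143.03 bar

140 bar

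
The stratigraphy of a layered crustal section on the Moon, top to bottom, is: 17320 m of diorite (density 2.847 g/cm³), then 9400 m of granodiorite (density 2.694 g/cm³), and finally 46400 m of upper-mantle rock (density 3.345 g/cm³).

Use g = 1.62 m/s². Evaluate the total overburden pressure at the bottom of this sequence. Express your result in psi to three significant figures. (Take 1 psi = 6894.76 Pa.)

diorite: 2847 kg/m³ × 1.62 m/s² × 17320 m = 7.988×10^7 Pa = 11586 psi
granodiorite: 2694 kg/m³ × 1.62 m/s² × 9400 m = 4.102×10^7 Pa = 5950 psi
upper-mantle rock: 3345 kg/m³ × 1.62 m/s² × 46400 m = 2.514×10^8 Pa = 36468 psi
Total = 11586 + 5950 + 36468 = 54004 psi

54000 psi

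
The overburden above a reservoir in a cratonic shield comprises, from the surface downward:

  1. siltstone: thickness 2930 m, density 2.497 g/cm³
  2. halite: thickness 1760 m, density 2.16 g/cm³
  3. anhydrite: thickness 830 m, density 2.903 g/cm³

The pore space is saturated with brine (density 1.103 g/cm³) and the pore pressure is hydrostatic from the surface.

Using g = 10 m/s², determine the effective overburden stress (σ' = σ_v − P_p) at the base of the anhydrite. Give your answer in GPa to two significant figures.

0.074 GPa

Overburden (lithostatic) stress σ_v:
siltstone: 2497 kg/m³ × 10 m/s² × 2930 m = 7.316×10^7 Pa = 73.16 MPa
halite: 2160 kg/m³ × 10 m/s² × 1760 m = 3.802×10^7 Pa = 38.02 MPa
anhydrite: 2903 kg/m³ × 10 m/s² × 830 m = 2.409×10^7 Pa = 24.09 MPa
Total = 73.16 + 38.02 + 24.09 = 135.27 MPa
Pore pressure P_p = 1103 kg/m³ × 10 m/s² × 5520 m = 6.089×10^7 Pa = 60.89 MPa
Effective stress σ' = σ_v − P_p = 135.3 − 60.89 = 74.387 MPa = 0.074387 GPa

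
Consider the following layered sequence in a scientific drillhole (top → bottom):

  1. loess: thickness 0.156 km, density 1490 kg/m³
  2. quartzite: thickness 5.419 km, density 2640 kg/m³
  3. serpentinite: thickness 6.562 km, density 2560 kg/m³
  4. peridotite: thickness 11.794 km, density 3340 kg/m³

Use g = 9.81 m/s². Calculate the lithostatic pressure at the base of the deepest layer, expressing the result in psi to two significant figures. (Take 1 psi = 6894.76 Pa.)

100000 psi

loess: 1490 kg/m³ × 9.81 m/s² × 156 m = 2.280×10^6 Pa = 330.7 psi
quartzite: 2640 kg/m³ × 9.81 m/s² × 5419 m = 1.403×10^8 Pa = 20355 psi
serpentinite: 2560 kg/m³ × 9.81 m/s² × 6562 m = 1.648×10^8 Pa = 23902 psi
peridotite: 3340 kg/m³ × 9.81 m/s² × 11794 m = 3.864×10^8 Pa = 56048 psi
Total = 330.7 + 20355 + 23902 + 56048 = 1.0064×10^5 psi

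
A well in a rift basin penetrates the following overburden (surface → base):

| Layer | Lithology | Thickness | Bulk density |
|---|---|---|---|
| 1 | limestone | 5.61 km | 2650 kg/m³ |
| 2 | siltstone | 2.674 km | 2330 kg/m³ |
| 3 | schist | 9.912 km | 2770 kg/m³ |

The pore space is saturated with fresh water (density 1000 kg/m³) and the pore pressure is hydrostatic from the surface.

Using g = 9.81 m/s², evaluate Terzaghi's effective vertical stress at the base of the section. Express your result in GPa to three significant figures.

Overburden (lithostatic) stress σ_v:
limestone: 2650 kg/m³ × 9.81 m/s² × 5610 m = 1.458×10^8 Pa = 145.8 MPa
siltstone: 2330 kg/m³ × 9.81 m/s² × 2674 m = 6.112×10^7 Pa = 61.12 MPa
schist: 2770 kg/m³ × 9.81 m/s² × 9912 m = 2.693×10^8 Pa = 269.3 MPa
Total = 145.8 + 61.12 + 269.3 = 476.31 MPa
Pore pressure P_p = 1000 kg/m³ × 9.81 m/s² × 18196 m = 1.785×10^8 Pa = 178.5 MPa
Effective stress σ' = σ_v − P_p = 476.3 − 178.5 = 297.80 MPa = 0.29780 GPa

0.298 GPa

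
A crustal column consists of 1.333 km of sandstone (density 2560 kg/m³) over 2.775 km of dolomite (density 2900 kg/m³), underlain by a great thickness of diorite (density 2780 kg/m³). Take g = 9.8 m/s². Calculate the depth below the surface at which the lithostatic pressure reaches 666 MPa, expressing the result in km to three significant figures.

Pressure at base of upper layers: 2560×9.8×1333 + 2900×9.8×2775 = 1.123×10^8 Pa = 112.3 MPa
Remaining pressure to be supplied by diorite: 6.660×10^8 − 1.123×10^8 = 5.537×10^8 Pa
Additional depth in diorite = 5.537×10^8 Pa / (2780 kg/m³ × 9.8 m/s²) = 20323 m
Total depth = 4108 m + 20323 m = 24431 m
= 24.431 km

24.4 km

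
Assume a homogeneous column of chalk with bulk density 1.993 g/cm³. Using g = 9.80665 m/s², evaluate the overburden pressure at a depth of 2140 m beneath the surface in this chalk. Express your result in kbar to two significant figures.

0.42 kbar

chalk: 1993 kg/m³ × 9.80665 m/s² × 2140 m = 4.183×10^7 Pa = 0.4183 kbar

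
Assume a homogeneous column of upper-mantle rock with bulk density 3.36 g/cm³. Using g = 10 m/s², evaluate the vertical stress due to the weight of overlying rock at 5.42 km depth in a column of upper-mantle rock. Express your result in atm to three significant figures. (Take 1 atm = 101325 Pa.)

upper-mantle rock: 3360 kg/m³ × 10 m/s² × 5420 m = 1.821×10^8 Pa = 1797 atm

1800 atm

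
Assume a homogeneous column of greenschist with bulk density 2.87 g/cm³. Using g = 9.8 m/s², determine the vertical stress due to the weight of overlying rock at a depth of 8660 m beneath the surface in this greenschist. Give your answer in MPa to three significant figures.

greenschist: 2870 kg/m³ × 9.8 m/s² × 8660 m = 2.436×10^8 Pa = 243.6 MPa

244 MPa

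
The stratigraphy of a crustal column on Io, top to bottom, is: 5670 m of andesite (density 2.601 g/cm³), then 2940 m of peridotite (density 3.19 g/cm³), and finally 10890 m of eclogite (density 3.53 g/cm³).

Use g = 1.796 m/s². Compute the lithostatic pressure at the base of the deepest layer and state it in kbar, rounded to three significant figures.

1.12 kbar

andesite: 2601 kg/m³ × 1.796 m/s² × 5670 m = 2.649×10^7 Pa = 0.2649 kbar
peridotite: 3190 kg/m³ × 1.796 m/s² × 2940 m = 1.684×10^7 Pa = 0.1684 kbar
eclogite: 3530 kg/m³ × 1.796 m/s² × 10890 m = 6.904×10^7 Pa = 0.6904 kbar
Total = 0.2649 + 0.1684 + 0.6904 = 1.1237 kbar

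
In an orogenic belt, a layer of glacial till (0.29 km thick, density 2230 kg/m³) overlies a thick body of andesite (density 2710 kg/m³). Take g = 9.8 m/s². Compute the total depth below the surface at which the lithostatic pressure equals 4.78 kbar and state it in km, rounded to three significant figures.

18.0 km

Pressure at base of upper layers: 2230×9.8×290 = 6.338×10^6 Pa = 0.06338 kbar
Remaining pressure to be supplied by andesite: 4.780×10^8 − 6.338×10^6 = 4.717×10^8 Pa
Additional depth in andesite = 4.717×10^8 Pa / (2710 kg/m³ × 9.8 m/s²) = 17760 m
Total depth = 290 m + 17760 m = 18050 m
= 18.050 km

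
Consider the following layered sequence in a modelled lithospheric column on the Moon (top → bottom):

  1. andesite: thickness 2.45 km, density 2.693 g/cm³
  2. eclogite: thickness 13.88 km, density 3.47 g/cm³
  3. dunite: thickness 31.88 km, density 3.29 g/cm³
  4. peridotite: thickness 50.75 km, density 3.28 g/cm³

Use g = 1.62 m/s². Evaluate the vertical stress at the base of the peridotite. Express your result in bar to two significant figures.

andesite: 2693 kg/m³ × 1.62 m/s² × 2450 m = 1.069×10^7 Pa = 106.9 bar
eclogite: 3470 kg/m³ × 1.62 m/s² × 13880 m = 7.803×10^7 Pa = 780.3 bar
dunite: 3290 kg/m³ × 1.62 m/s² × 31880 m = 1.699×10^8 Pa = 1699 bar
peridotite: 3280 kg/m³ × 1.62 m/s² × 50750 m = 2.697×10^8 Pa = 2697 bar
Total = 106.9 + 780.3 + 1699 + 2697 = 5282.9 bar

5300 bar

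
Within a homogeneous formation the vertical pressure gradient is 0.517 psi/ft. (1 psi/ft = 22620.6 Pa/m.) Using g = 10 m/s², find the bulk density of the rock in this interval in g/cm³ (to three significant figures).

ρ = (dP/dz)/g = 0.517 psi/ft / 10 m/s² = 11695 Pa/m / 10 m/s² = 1169.5 kg/m³
= 1.169 g/cm³

1.17 g/cm³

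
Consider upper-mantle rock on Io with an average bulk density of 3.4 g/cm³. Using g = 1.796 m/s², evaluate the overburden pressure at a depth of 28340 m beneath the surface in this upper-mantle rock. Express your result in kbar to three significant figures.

1.73 kbar

upper-mantle rock: 3400 kg/m³ × 1.796 m/s² × 28340 m = 1.731×10^8 Pa = 1.731 kbar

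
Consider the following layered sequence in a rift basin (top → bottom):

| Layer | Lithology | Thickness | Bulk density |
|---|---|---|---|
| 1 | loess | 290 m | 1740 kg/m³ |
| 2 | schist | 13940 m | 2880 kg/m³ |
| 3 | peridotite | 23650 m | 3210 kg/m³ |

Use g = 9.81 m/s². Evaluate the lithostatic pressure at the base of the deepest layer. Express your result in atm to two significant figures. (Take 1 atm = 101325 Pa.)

11000 atm

loess: 1740 kg/m³ × 9.81 m/s² × 290 m = 4.950×10^6 Pa = 48.85 atm
schist: 2880 kg/m³ × 9.81 m/s² × 13940 m = 3.938×10^8 Pa = 3887 atm
peridotite: 3210 kg/m³ × 9.81 m/s² × 23650 m = 7.447×10^8 Pa = 7350 atm
Total = 48.85 + 3887 + 7350 = 11286 atm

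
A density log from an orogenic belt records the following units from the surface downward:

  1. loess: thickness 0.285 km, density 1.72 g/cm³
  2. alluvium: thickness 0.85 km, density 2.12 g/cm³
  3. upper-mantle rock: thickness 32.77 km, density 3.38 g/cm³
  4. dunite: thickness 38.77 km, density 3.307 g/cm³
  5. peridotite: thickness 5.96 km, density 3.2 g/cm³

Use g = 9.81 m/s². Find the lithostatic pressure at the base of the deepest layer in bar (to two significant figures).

26000 bar

loess: 1720 kg/m³ × 9.81 m/s² × 285 m = 4.809×10^6 Pa = 48.09 bar
alluvium: 2120 kg/m³ × 9.81 m/s² × 850 m = 1.768×10^7 Pa = 176.8 bar
upper-mantle rock: 3380 kg/m³ × 9.81 m/s² × 32770 m = 1.087×10^9 Pa = 10866 bar
dunite: 3307 kg/m³ × 9.81 m/s² × 38770 m = 1.258×10^9 Pa = 12578 bar
peridotite: 3200 kg/m³ × 9.81 m/s² × 5960 m = 1.871×10^8 Pa = 1871 bar
Total = 48.09 + 176.8 + 10866 + 12578 + 1871 = 25539 bar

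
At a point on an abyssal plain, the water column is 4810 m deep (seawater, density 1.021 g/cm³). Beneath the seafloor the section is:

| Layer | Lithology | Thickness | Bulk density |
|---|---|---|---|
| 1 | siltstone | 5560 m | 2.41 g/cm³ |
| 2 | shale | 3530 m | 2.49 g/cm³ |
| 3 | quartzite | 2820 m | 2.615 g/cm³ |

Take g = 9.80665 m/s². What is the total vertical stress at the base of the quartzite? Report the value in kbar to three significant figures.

3.38 kbar

seawater: 1021 kg/m³ × 9.80665 m/s² × 4810 m = 4.816×10^7 Pa = 0.4816 kbar
siltstone: 2410 kg/m³ × 9.80665 m/s² × 5560 m = 1.314×10^8 Pa = 1.314 kbar
shale: 2490 kg/m³ × 9.80665 m/s² × 3530 m = 8.620×10^7 Pa = 0.8620 kbar
quartzite: 2615 kg/m³ × 9.80665 m/s² × 2820 m = 7.232×10^7 Pa = 0.7232 kbar
Total = 0.4816 + 1.314 + 0.8620 + 0.7232 = 3.3808 kbar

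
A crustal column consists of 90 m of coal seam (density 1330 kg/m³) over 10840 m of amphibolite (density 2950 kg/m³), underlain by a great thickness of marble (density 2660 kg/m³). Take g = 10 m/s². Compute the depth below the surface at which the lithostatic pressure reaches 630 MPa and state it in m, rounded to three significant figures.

22500 m

Pressure at base of upper layers: 1330×10×90 + 2950×10×10840 = 3.210×10^8 Pa = 321.0 MPa
Remaining pressure to be supplied by marble: 6.300×10^8 − 3.210×10^8 = 3.090×10^8 Pa
Additional depth in marble = 3.090×10^8 Pa / (2660 kg/m³ × 10 m/s²) = 11617 m
Total depth = 10930 m + 11617 m = 22547 m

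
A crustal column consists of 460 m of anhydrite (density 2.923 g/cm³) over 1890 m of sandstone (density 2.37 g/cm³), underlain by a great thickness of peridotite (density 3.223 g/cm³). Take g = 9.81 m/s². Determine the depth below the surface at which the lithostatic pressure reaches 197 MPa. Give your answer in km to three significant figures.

6.77 km

Pressure at base of upper layers: 2923×9.81×460 + 2370×9.81×1890 = 5.713×10^7 Pa = 57.13 MPa
Remaining pressure to be supplied by peridotite: 1.970×10^8 − 5.713×10^7 = 1.399×10^8 Pa
Additional depth in peridotite = 1.399×10^8 Pa / (3223 kg/m³ × 9.81 m/s²) = 4423.7 m
Total depth = 2350 m + 4423.7 m = 6773.7 m
= 6.7737 km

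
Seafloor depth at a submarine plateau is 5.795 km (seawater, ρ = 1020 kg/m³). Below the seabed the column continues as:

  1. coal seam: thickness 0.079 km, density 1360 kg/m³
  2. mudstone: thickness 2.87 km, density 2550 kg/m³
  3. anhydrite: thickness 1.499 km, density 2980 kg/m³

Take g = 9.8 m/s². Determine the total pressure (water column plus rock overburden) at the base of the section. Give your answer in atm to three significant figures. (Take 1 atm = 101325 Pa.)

1720 atm

seawater: 1020 kg/m³ × 9.8 m/s² × 5795 m = 5.793×10^7 Pa = 571.7 atm
coal seam: 1360 kg/m³ × 9.8 m/s² × 79 m = 1.053×10^6 Pa = 10.39 atm
mudstone: 2550 kg/m³ × 9.8 m/s² × 2870 m = 7.172×10^7 Pa = 707.8 atm
anhydrite: 2980 kg/m³ × 9.8 m/s² × 1499 m = 4.378×10^7 Pa = 432.0 atm
Total = 571.7 + 10.39 + 707.8 + 432.0 = 1722.0 atm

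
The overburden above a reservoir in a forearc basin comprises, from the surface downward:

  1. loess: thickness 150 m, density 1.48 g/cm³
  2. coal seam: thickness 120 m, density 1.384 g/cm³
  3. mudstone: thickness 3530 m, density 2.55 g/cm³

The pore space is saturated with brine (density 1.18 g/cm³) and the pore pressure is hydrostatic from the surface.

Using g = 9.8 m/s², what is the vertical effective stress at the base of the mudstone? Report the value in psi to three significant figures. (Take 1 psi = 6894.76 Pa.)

6970 psi

Overburden (lithostatic) stress σ_v:
loess: 1480 kg/m³ × 9.8 m/s² × 150 m = 2.176×10^6 Pa = 2.176 MPa
coal seam: 1384 kg/m³ × 9.8 m/s² × 120 m = 1.628×10^6 Pa = 1.628 MPa
mudstone: 2550 kg/m³ × 9.8 m/s² × 3530 m = 8.821×10^7 Pa = 88.21 MPa
Total = 2.176 + 1.628 + 88.21 = 92.018 MPa
Pore pressure P_p = 1180 kg/m³ × 9.8 m/s² × 3800 m = 4.394×10^7 Pa = 43.94 MPa
Effective stress σ' = σ_v − P_p = 92.02 − 43.94 = 48.075 MPa = 6972.6 psi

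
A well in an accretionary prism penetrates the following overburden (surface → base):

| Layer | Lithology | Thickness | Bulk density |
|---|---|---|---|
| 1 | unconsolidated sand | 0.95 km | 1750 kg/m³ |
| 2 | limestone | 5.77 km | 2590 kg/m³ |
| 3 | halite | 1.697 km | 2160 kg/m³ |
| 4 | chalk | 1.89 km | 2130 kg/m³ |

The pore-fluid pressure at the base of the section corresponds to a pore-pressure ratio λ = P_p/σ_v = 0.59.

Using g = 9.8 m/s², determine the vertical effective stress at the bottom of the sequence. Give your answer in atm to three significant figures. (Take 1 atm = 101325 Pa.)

Overburden (lithostatic) stress σ_v:
unconsolidated sand: 1750 kg/m³ × 9.8 m/s² × 950 m = 1.629×10^7 Pa = 16.29 MPa
limestone: 2590 kg/m³ × 9.8 m/s² × 5770 m = 1.465×10^8 Pa = 146.5 MPa
halite: 2160 kg/m³ × 9.8 m/s² × 1697 m = 3.592×10^7 Pa = 35.92 MPa
chalk: 2130 kg/m³ × 9.8 m/s² × 1890 m = 3.945×10^7 Pa = 39.45 MPa
Total = 16.29 + 146.5 + 35.92 + 39.45 = 238.12 MPa
Pore pressure P_p = λ·σ_v = 0.59 × 238.1 MPa = 140.5 MPa
Effective stress σ' = σ_v − P_p = 238.1 − 140.5 = 97.629 MPa = 963.53 atm

964 atm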